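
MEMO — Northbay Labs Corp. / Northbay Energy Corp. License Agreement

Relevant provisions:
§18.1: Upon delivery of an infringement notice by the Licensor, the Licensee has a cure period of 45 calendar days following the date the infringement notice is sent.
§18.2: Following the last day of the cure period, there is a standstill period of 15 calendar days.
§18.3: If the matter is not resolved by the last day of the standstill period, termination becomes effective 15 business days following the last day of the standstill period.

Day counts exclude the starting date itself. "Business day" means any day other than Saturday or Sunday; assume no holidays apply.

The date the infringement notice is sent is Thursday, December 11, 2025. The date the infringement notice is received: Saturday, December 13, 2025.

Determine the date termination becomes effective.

Adding 45 calendar days to December 11, 2025 gives January 25, 2026, which is the last day of the cure period.
Adding 15 calendar days to January 25, 2026 gives February 9, 2026, which is the last day of the standstill period.
The date termination becomes effective: 15 business days after Monday, February 9, 2026, skipping weekends — Feb 10, Feb 11, Feb 12, Feb 13, …, Feb 26, Feb 27, Mar 2 — lands on Monday, March 2, 2026.

March 2, 2026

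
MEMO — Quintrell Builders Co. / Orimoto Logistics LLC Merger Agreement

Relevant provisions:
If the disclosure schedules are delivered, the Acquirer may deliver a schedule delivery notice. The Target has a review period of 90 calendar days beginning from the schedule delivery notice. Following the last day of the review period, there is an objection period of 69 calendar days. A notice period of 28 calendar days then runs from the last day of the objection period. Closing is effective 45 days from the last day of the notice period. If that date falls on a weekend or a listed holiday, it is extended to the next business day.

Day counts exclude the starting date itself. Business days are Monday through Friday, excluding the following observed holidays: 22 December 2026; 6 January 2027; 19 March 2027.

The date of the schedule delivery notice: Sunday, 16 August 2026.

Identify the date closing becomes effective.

5 April 2027

The last day of the review period: 16 August 2026 + 90 days = 14 November 2026.
Adding 69 calendar days to 14 November 2026 gives 22 January 2027, which is the last day of the objection period.
Adding 28 calendar days to 22 January 2027 gives 19 February 2027, which is the last day of the notice period.
The date closing becomes effective: 19 February 2027 + 45 days = 5 April 2027. 5 April 2027 is a Monday and is not a listed holiday, so no roll-forward applies.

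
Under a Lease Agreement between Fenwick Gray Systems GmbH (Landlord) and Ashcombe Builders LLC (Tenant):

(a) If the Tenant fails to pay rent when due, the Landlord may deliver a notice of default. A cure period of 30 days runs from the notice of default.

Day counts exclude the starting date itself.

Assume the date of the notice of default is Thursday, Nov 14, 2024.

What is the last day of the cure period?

Dec 14, 2024

The last day of the cure period: Nov 14, 2024 + 30 days = Dec 14, 2024.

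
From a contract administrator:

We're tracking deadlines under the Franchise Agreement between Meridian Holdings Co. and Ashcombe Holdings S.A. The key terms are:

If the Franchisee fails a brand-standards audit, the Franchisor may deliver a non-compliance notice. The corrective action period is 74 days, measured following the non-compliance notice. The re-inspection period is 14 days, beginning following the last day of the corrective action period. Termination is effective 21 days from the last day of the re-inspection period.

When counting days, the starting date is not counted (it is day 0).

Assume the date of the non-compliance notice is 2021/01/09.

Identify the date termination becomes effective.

2021/04/28

The last day of the corrective action period: 74 calendar days after 2021/01/09 is 2021/03/24.
The last day of the re-inspection period: 14 calendar days after 2021/03/24 is 2021/04/07.
The date termination becomes effective: 2021/04/07 + 21 days = 2021/04/28.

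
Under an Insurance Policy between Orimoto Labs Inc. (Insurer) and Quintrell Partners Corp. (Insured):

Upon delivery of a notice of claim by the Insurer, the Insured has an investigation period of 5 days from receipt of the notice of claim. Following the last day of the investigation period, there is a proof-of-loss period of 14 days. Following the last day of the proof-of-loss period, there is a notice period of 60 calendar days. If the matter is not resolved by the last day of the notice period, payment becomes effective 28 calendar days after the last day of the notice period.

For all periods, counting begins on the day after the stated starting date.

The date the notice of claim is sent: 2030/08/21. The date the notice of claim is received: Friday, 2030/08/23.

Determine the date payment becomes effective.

The last day of the investigation period: 2030/08/23 + 5 days = 2030/08/28.
The last day of the proof-of-loss period: 2030/08/28 + 14 days = 2030/09/11.
The last day of the notice period: 60 calendar days after 2030/09/11 is 2030/11/10.
Adding 28 calendar days to 2030/11/10 gives 2030/12/08, which is the date payment becomes effective.

2030/12/08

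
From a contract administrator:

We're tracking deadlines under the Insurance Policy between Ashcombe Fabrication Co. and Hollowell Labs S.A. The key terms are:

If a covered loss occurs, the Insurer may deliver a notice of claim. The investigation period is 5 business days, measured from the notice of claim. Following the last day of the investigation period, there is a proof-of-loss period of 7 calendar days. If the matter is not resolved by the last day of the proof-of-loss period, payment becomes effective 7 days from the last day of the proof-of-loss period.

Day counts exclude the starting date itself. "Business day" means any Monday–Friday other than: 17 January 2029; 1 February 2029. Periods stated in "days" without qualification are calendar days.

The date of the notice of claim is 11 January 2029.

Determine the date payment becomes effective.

The last day of the investigation period: 5 business days after Thursday, 11 January 2029, skipping weekends and the listed holiday on Jan 17 — Jan 12, Jan 15, Jan 16, Jan 18, Jan 19 — lands on Friday, 19 January 2029.
Adding 7 calendar days to 19 January 2029 gives 26 January 2029, which is the last day of the proof-of-loss period.
Adding 7 calendar days to 26 January 2029 gives 2 February 2029, which is the date payment becomes effective.

2 February 2029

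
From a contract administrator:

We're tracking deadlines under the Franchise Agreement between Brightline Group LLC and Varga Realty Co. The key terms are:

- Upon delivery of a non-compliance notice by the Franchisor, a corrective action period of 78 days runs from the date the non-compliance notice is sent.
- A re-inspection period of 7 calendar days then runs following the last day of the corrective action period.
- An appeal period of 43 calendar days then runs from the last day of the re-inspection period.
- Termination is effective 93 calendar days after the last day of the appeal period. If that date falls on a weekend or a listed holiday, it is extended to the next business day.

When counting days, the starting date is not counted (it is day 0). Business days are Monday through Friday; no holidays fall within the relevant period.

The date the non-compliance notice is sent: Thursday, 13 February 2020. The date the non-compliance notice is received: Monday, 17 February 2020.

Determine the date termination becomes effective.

21 September 2020

Adding 78 calendar days to 13 February 2020 gives 1 May 2020, which is the last day of the corrective action period.
The last day of the re-inspection period: 7 calendar days after 1 May 2020 is 8 May 2020.
Adding 43 calendar days to 8 May 2020 gives 20 June 2020, which is the last day of the appeal period.
The date termination becomes effective: 20 June 2020 + 93 days = 21 September 2020. 21 September 2020 is a Monday, so no roll-forward applies.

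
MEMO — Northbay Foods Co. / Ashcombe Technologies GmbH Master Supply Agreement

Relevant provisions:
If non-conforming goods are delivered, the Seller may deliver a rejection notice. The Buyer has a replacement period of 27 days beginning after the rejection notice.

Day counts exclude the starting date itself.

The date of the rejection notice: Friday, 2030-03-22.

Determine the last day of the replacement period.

2030-04-18

Adding 27 calendar days to 2030-03-22 gives 2030-04-18, which is the last day of the replacement period.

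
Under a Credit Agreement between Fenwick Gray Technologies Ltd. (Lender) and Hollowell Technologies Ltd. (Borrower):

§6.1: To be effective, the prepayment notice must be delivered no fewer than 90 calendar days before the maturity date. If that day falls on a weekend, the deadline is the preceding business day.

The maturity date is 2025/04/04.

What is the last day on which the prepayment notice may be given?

2025/01/03

Counting back 90 calendar days from 2025/04/04 gives 2025/01/04. That is a Saturday, so the deadline moves back to Friday, 2025/01/03.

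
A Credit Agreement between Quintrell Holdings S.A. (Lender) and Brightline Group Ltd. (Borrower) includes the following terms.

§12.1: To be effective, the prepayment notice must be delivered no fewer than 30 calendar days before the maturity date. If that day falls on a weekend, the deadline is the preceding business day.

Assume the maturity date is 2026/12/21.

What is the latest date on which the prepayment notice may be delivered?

Counting back 30 calendar days from 2026/12/21 gives 2026/11/21. That is a Saturday, so the deadline moves back to Friday, 2026/11/20.

2026/11/20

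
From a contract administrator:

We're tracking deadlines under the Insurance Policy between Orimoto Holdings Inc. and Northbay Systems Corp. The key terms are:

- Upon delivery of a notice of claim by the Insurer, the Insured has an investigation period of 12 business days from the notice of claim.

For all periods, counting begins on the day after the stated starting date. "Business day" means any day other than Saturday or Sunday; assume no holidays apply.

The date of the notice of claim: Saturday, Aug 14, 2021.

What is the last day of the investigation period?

The last day of the investigation period: 12 business days after Saturday, Aug 14, 2021, skipping weekends — Aug 16, Aug 17, Aug 18, Aug 19, …, Aug 27, Aug 30, Aug 31 — lands on Tuesday, Aug 31, 2021.

Aug 31, 2021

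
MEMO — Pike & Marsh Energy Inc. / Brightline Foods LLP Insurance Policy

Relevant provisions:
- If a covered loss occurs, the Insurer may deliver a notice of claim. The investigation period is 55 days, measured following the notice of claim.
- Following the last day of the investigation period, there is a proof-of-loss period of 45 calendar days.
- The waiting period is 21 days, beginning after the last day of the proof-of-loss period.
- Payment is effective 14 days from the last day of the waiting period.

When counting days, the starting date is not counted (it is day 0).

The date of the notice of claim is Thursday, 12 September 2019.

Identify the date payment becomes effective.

25 January 2020

The last day of the investigation period: 55 calendar days after 12 September 2019 is 6 November 2019.
The last day of the proof-of-loss period: 6 November 2019 + 45 days = 21 December 2019.
The last day of the waiting period: 21 December 2019 + 21 days = 11 January 2020.
The date payment becomes effective: 14 calendar days after 11 January 2020 is 25 January 2020.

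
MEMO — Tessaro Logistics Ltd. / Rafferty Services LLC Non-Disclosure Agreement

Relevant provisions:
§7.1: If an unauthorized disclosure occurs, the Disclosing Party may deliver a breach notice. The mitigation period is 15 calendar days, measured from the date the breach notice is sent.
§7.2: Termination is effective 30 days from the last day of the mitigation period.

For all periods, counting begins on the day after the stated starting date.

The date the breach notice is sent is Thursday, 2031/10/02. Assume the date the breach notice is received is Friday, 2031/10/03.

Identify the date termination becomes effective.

2031/11/16

Adding 15 calendar days to 2031/10/02 gives 2031/10/17, which is the last day of the mitigation period.
The date termination becomes effective: 30 calendar days after 2031/10/17 is 2031/11/16.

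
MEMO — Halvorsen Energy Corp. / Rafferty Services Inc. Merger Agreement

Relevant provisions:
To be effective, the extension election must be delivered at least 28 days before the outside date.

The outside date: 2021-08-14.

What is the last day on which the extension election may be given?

2021-08-14 minus 28 days is 2021-07-17.

2021-07-17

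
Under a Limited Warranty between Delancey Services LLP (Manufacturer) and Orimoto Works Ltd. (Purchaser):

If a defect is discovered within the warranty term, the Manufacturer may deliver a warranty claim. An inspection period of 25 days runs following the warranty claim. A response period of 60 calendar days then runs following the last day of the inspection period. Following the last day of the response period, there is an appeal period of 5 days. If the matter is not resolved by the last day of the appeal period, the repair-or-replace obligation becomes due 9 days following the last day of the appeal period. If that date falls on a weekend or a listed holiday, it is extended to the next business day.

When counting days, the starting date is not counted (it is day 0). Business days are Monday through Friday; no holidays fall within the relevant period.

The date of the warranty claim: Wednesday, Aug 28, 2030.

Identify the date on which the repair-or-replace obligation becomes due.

Adding 25 calendar days to Aug 28, 2030 gives Sep 22, 2030, which is the last day of the inspection period.
The last day of the response period: 60 calendar days after Sep 22, 2030 is Nov 21, 2030.
Adding 5 calendar days to Nov 21, 2030 gives Nov 26, 2030, which is the last day of the appeal period.
The date on which the repair-or-replace obligation becomes due: Nov 26, 2030 + 9 days = Dec 5, 2030. Dec 5, 2030 is a Thursday, so no roll-forward applies.

Dec 5, 2030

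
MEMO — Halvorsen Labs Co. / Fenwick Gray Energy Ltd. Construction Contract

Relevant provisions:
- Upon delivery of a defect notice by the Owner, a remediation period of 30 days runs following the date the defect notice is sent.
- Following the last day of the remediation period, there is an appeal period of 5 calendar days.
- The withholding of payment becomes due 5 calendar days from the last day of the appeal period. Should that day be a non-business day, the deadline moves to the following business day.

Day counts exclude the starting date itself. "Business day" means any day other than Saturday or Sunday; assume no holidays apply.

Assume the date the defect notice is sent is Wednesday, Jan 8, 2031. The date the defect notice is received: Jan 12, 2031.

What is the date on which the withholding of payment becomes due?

Adding 30 calendar days to Jan 8, 2031 gives Feb 7, 2031, which is the last day of the remediation period.
The last day of the appeal period: Feb 7, 2031 + 5 days = Feb 12, 2031.
The date on which the withholding of payment becomes due: 5 calendar days after Feb 12, 2031 is Feb 17, 2031. Feb 17, 2031 is a Monday, so no roll-forward applies.

Feb 17, 2031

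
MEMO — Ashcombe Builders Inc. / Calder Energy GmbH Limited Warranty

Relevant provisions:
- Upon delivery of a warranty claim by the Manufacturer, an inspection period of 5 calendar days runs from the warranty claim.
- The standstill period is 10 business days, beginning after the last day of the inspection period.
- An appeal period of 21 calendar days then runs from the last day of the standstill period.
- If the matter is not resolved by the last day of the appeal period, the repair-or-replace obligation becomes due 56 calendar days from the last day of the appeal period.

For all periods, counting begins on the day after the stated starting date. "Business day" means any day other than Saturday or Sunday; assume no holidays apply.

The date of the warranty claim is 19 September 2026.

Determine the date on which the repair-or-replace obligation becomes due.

Adding 5 calendar days to 19 September 2026 gives 24 September 2026, which is the last day of the inspection period.
The last day of the standstill period: counting 10 business days from Thursday, 24 September 2026 (Sep 25, Sep 28, Sep 29, Sep 30, Oct 1, Oct 2, Oct 5, Oct 6, Oct 7, Oct 8, skipping weekends) reaches Thursday, 8 October 2026.
The last day of the appeal period: 21 calendar days after 8 October 2026 is 29 October 2026.
The date on which the repair-or-replace obligation becomes due: 56 calendar days after 29 October 2026 is 24 December 2026.

24 December 2026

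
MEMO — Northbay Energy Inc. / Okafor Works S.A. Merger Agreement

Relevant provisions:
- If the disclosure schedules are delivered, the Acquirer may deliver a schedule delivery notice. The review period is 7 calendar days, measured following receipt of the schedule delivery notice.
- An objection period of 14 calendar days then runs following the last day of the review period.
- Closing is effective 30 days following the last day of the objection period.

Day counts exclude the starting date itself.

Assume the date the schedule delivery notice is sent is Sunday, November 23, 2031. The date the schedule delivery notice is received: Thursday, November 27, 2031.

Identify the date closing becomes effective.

The last day of the review period: November 27, 2031 + 7 days = December 4, 2031.
The last day of the objection period: December 4, 2031 + 14 days = December 18, 2031.
The date closing becomes effective: December 18, 2031 + 30 days = January 17, 2032.

January 17, 2032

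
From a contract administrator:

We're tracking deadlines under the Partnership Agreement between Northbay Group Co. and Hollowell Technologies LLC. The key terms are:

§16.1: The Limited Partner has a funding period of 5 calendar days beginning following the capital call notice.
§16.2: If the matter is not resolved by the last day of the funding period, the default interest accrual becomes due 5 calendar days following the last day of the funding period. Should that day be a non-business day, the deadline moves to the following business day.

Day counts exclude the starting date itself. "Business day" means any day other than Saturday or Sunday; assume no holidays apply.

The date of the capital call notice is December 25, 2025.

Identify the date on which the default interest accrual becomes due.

January 5, 2026

The last day of the funding period: December 25, 2025 + 5 days = December 30, 2025.
The date on which the default interest accrual becomes due: 5 calendar days after December 30, 2025 is January 4, 2026. That falls on a Sunday, so it rolls to the next business day, Monday, January 5, 2026.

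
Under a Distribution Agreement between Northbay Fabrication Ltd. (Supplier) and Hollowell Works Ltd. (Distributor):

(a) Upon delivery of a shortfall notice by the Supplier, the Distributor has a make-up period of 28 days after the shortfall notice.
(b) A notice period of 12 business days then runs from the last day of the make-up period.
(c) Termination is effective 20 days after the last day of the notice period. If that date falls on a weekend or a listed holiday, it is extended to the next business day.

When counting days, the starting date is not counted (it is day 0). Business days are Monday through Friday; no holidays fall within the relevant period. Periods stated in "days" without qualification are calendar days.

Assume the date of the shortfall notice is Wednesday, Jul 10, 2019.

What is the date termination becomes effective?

The last day of the make-up period: Jul 10, 2019 + 28 days = Aug 7, 2019.
From Wednesday, Aug 7, 2019, 12 business days (Aug 8, Aug 9, Aug 12, Aug 13, …, Aug 21, Aug 22, Aug 23, skipping weekends) brings us to Friday, Aug 23, 2019, which is the last day of the notice period.
The date termination becomes effective: Aug 23, 2019 + 20 days = Sep 12, 2019. Sep 12, 2019 is a Thursday, so no roll-forward applies.

Sep 12, 2019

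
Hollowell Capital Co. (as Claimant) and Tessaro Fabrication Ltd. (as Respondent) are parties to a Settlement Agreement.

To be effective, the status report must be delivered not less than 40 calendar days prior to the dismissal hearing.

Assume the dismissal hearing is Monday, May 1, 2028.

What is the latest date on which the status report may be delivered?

March 22, 2028

May 1, 2028 minus 40 days is March 22, 2028.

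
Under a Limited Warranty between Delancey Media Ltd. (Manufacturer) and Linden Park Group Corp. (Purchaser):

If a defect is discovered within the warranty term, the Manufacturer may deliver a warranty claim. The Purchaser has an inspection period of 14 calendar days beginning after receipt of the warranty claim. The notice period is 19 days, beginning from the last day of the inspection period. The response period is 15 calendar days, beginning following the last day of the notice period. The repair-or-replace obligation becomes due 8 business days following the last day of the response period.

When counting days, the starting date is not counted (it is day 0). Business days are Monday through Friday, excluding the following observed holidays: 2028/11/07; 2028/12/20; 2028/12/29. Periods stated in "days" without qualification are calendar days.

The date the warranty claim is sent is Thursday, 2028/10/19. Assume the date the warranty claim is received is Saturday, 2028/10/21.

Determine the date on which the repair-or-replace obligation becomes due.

Adding 14 calendar days to 2028/10/21 gives 2028/11/04, which is the last day of the inspection period.
The last day of the notice period: 2028/11/04 + 19 days = 2028/11/23.
The last day of the response period: 2028/11/23 + 15 days = 2028/12/08.
From Friday, 2028/12/08, 8 business days (Dec 11, Dec 12, Dec 13, Dec 14, Dec 15, Dec 18, Dec 19, Dec 21, skipping weekends and the listed holiday on Dec 20) brings us to Thursday, 2028/12/21, which is the date on which the repair-or-replace obligation becomes due.

2028/12/21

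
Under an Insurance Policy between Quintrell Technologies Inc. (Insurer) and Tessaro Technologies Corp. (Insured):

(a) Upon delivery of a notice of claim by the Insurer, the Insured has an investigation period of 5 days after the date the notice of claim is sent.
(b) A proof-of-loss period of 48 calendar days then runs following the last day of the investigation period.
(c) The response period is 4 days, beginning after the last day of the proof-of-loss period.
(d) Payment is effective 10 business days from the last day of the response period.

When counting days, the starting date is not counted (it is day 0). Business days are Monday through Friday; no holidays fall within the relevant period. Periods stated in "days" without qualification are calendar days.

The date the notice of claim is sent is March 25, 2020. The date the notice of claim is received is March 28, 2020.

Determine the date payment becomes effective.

Adding 5 calendar days to March 25, 2020 gives March 30, 2020, which is the last day of the investigation period.
Adding 48 calendar days to March 30, 2020 gives May 17, 2020, which is the last day of the proof-of-loss period.
Adding 4 calendar days to May 17, 2020 gives May 21, 2020, which is the last day of the response period.
From Thursday, May 21, 2020, 10 business days (May 22, May 25, May 26, May 27, May 28, May 29, Jun 1, Jun 2, Jun 3, Jun 4, skipping weekends) brings us to Thursday, June 4, 2020, which is the date payment becomes effective.

June 4, 2020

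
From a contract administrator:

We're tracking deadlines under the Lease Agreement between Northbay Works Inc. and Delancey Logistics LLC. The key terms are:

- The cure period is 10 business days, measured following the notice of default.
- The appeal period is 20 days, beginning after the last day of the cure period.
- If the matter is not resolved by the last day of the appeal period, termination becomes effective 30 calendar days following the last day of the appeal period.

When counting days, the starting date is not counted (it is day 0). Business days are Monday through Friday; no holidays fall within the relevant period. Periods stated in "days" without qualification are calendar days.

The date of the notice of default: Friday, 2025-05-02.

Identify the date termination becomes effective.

2025-07-05

The last day of the cure period: counting 10 business days from Friday, 2025-05-02 (May 5, May 6, May 7, May 8, May 9, May 12, May 13, May 14, May 15, May 16, skipping weekends) reaches Friday, 2025-05-16.
The last day of the appeal period: 2025-05-16 + 20 days = 2025-06-05.
Adding 30 calendar days to 2025-06-05 gives 2025-07-05, which is the date termination becomes effective.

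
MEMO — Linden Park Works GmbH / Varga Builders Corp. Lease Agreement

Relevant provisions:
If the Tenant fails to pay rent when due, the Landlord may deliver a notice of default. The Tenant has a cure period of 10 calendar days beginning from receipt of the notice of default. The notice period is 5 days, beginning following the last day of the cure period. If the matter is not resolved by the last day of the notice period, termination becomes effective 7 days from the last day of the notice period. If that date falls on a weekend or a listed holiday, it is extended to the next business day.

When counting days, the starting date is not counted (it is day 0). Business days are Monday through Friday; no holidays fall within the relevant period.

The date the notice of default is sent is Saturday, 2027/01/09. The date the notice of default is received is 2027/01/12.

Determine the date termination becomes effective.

The last day of the cure period: 10 calendar days after 2027/01/12 is 2027/01/22.
The last day of the notice period: 5 calendar days after 2027/01/22 is 2027/01/27.
The date termination becomes effective: 7 calendar days after 2027/01/27 is 2027/02/03. 2027/02/03 is a Wednesday, so no roll-forward applies.

2027/02/03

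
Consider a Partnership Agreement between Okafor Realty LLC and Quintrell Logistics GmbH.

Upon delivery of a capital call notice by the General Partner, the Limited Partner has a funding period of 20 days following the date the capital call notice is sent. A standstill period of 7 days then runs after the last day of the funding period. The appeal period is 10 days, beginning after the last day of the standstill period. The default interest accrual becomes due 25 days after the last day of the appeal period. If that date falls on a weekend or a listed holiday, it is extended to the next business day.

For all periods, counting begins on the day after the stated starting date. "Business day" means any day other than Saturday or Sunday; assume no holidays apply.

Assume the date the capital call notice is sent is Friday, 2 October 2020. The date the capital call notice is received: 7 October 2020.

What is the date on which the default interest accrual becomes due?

3 December 2020

Adding 20 calendar days to 2 October 2020 gives 22 October 2020, which is the last day of the funding period.
The last day of the standstill period: 22 October 2020 + 7 days = 29 October 2020.
The last day of the appeal period: 10 calendar days after 29 October 2020 is 8 November 2020.
The date on which the default interest accrual becomes due: 8 November 2020 + 25 days = 3 December 2020. 3 December 2020 is a Thursday, so no roll-forward applies.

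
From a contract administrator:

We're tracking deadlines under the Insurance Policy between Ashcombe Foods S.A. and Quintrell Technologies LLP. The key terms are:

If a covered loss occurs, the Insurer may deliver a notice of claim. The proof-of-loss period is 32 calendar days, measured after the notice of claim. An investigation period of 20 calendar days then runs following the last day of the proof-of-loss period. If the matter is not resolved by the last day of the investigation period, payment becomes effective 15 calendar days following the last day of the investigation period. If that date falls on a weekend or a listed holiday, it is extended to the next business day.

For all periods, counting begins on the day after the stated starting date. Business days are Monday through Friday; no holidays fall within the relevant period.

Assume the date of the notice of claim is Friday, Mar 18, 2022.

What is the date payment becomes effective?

May 24, 2022

The last day of the proof-of-loss period: Mar 18, 2022 + 32 days = Apr 19, 2022.
The last day of the investigation period: 20 calendar days after Apr 19, 2022 is May 9, 2022.
The date payment becomes effective: May 9, 2022 + 15 days = May 24, 2022. May 24, 2022 is a Tuesday, so no roll-forward applies.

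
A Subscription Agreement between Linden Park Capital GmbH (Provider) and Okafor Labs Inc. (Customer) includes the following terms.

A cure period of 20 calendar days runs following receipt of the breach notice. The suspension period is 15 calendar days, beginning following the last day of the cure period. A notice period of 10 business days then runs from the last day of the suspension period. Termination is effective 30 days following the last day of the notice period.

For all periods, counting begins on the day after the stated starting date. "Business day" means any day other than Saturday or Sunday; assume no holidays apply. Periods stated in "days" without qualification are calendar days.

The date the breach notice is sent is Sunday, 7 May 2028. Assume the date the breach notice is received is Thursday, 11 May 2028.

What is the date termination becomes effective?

29 July 2028

The last day of the cure period: 11 May 2028 + 20 days = 31 May 2028.
The last day of the suspension period: 31 May 2028 + 15 days = 15 June 2028.
From Thursday, 15 June 2028, 10 business days (Jun 16, Jun 19, Jun 20, Jun 21, Jun 22, Jun 23, Jun 26, Jun 27, Jun 28, Jun 29, skipping weekends) brings us to Thursday, 29 June 2028, which is the last day of the notice period.
The date termination becomes effective: 29 June 2028 + 30 days = 29 July 2028.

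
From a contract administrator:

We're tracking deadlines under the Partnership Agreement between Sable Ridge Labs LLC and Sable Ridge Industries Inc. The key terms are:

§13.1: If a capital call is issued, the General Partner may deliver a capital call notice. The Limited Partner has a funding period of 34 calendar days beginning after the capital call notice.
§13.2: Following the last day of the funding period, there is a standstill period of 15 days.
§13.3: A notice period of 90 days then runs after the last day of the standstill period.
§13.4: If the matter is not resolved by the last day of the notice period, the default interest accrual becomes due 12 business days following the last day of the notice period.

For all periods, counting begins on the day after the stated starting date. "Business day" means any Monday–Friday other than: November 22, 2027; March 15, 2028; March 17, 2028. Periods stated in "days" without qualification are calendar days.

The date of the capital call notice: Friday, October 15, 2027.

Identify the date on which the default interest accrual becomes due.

March 22, 2028

The last day of the funding period: 34 calendar days after October 15, 2027 is November 18, 2027.
The last day of the standstill period: November 18, 2027 + 15 days = December 3, 2027.
The last day of the notice period: 90 calendar days after December 3, 2027 is March 2, 2028.
The date on which the default interest accrual becomes due: 12 business days after Thursday, March 2, 2028, skipping weekends and the listed holidays on Mar 15, Mar 17 — Mar 3, Mar 6, Mar 7, Mar 8, …, Mar 20, Mar 21, Mar 22 — lands on Wednesday, March 22, 2028.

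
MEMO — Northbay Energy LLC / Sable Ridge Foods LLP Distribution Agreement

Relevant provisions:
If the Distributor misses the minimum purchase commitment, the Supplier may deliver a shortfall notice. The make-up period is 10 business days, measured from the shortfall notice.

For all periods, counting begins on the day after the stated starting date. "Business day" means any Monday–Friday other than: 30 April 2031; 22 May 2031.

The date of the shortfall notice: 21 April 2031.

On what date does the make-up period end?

The last day of the make-up period: counting 10 business days from Monday, 21 April 2031 (Apr 22, Apr 23, Apr 24, Apr 25, Apr 28, Apr 29, May 1, May 2, May 5, May 6, skipping weekends and the listed holiday on Apr 30) reaches Tuesday, 6 May 2031.

6 May 2031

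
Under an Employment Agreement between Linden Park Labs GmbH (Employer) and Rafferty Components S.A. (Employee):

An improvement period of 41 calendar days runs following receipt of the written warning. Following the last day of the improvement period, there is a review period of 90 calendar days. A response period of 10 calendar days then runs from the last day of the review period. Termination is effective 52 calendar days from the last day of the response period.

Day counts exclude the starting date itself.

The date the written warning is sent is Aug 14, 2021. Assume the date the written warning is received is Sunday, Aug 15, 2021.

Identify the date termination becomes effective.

The last day of the improvement period: 41 calendar days after Aug 15, 2021 is Sep 25, 2021.
Adding 90 calendar days to Sep 25, 2021 gives Dec 24, 2021, which is the last day of the review period.
Adding 10 calendar days to Dec 24, 2021 gives Jan 3, 2022, which is the last day of the response period.
The date termination becomes effective: Jan 3, 2022 + 52 days = Feb 24, 2022.

Feb 24, 2022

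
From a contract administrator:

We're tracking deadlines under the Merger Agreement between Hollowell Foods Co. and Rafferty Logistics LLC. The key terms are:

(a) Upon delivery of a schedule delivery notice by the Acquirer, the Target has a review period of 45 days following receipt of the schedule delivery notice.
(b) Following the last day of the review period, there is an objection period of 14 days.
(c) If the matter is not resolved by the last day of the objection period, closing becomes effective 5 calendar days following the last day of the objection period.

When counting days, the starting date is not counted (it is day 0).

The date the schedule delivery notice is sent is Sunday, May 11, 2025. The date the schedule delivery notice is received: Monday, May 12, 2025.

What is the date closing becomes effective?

Adding 45 calendar days to May 12, 2025 gives Jun 26, 2025, which is the last day of the review period.
Adding 14 calendar days to Jun 26, 2025 gives Jul 10, 2025, which is the last day of the objection period.
The date closing becomes effective: Jul 10, 2025 + 5 days = Jul 15, 2025.

Jul 15, 2025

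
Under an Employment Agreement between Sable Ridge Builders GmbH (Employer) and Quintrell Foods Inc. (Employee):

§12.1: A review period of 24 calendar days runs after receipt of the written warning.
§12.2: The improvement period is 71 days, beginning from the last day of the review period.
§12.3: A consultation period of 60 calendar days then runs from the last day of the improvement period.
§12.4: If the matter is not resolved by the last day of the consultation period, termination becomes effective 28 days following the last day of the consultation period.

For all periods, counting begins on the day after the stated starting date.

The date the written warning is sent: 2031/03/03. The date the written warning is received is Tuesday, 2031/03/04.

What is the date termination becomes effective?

The last day of the review period: 24 calendar days after 2031/03/04 is 2031/03/28.
The last day of the improvement period: 71 calendar days after 2031/03/28 is 2031/06/07.
The last day of the consultation period: 60 calendar days after 2031/06/07 is 2031/08/06.
Adding 28 calendar days to 2031/08/06 gives 2031/09/03, which is the date termination becomes effective.

2031/09/03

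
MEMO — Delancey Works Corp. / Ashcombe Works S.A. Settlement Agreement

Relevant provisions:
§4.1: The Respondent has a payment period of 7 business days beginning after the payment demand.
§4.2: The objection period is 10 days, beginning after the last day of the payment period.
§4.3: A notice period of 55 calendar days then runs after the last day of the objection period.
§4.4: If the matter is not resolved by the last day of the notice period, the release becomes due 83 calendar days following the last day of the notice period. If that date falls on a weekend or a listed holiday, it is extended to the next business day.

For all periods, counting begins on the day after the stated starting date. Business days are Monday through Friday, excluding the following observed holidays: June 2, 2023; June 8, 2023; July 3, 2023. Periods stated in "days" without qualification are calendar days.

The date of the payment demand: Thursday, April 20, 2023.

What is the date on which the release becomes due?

September 26, 2023

The last day of the payment period: 7 business days after Thursday, April 20, 2023, skipping weekends — Apr 21, Apr 24, Apr 25, Apr 26, Apr 27, Apr 28, May 1 — lands on Monday, May 1, 2023.
The last day of the objection period: May 1, 2023 + 10 days = May 11, 2023.
The last day of the notice period: 55 calendar days after May 11, 2023 is July 5, 2023.
The date on which the release becomes due: 83 calendar days after July 5, 2023 is September 26, 2023. September 26, 2023 is a Tuesday and is not a listed holiday, so no roll-forward applies.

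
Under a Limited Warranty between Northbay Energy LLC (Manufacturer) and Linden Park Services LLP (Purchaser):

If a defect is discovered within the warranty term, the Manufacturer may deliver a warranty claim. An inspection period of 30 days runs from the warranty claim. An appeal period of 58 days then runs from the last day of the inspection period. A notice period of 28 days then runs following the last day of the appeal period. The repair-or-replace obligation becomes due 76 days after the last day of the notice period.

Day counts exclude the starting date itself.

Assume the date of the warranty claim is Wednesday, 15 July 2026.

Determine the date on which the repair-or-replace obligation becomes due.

Adding 30 calendar days to 15 July 2026 gives 14 August 2026, which is the last day of the inspection period.
The last day of the appeal period: 58 calendar days after 14 August 2026 is 11 October 2026.
The last day of the notice period: 28 calendar days after 11 October 2026 is 8 November 2026.
Adding 76 calendar days to 8 November 2026 gives 23 January 2027, which is the date on which the repair-or-replace obligation becomes due.

23 January 2027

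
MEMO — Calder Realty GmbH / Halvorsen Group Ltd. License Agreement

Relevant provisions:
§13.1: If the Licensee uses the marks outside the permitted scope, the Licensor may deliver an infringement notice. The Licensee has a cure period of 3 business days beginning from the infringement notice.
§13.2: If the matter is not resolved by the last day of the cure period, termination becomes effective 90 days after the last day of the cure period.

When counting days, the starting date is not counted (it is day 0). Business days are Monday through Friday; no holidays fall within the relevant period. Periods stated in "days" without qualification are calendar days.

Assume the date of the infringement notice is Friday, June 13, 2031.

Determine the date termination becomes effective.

From Friday, June 13, 2031, 3 business days (Jun 16, Jun 17, Jun 18, skipping weekends) brings us to Wednesday, June 18, 2031, which is the last day of the cure period.
The date termination becomes effective: June 18, 2031 + 90 days = September 16, 2031.

September 16, 2031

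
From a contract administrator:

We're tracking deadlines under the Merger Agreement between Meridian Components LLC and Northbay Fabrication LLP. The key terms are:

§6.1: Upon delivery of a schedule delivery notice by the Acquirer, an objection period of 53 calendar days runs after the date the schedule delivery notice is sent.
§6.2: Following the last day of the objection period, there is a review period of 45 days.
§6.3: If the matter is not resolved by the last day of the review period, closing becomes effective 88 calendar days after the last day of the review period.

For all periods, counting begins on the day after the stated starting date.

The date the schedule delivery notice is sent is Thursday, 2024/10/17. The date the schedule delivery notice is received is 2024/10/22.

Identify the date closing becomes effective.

2025/04/21

The last day of the objection period: 2024/10/17 + 53 days = 2024/12/09.
The last day of the review period: 45 calendar days after 2024/12/09 is 2025/01/23.
Adding 88 calendar days to 2025/01/23 gives 2025/04/21, which is the date closing becomes effective.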